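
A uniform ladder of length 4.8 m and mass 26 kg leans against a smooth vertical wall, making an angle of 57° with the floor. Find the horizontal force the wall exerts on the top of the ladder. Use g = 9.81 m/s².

N_wall ≈ 82.8 N

Choose the foot of the ladder as the axis so the floor normal and friction both act there and drop out.
Ladder weight 26×9.81 = 255.1 N acts at 2.4 m along the ladder; its horizontal arm is 2.4·cos57° = 1.307 m → τ = 333.4 N·m clockwise.
Wall normal N acts horizontally at the top; its moment arm is the height L sinθ = 4.8·sin57° = 4.026 m, counterclockwise.
Στ = 0 ⇒ N × 4.026 = 333.4 ⇒ N = 82.8 N.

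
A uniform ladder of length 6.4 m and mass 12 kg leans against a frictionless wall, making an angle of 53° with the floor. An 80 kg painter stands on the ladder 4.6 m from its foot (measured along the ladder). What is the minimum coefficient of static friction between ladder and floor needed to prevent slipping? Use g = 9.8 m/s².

Taking torques about the foot of the ladder:
Ladder weight 12×9.8 = 117.6 N acts at 3.2 m along the ladder; its horizontal arm is 3.2·cos53° = 1.926 m → τ = 226.5 N·m clockwise.
Painter: 80×9.8 = 784 N at 4.6 m → arm 2.768 m → τ = 2170 N·m clockwise.
Wall normal N acts horizontally at the top; its moment arm is the height L sinθ = 6.4·sin53° = 5.111 m, counterclockwise.
Στ = 0 ⇒ N × 5.111 = 2396 ⇒ N = 468.8 N.
ΣFx = 0 ⇒ f = N_wall = 468.8 N. ΣFy = 0 ⇒ N_floor = 901.6 N.
μ_min = f / N_floor = 468.8 / 901.6 = 0.52.

μ_min ≈ 0.52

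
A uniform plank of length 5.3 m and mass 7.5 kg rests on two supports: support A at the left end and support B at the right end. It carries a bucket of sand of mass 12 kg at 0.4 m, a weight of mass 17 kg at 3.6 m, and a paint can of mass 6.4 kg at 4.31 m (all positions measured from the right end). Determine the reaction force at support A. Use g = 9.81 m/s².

R_A ≈ 210 N

About support B:
Beam weight: 7.5 × 9.81 = 73.58 N down at 2.65 m → arm 2.65 m, τ = 73.58 × 2.65 = 195 N·m counterclockwise.
Bucket of sand: 12 × 9.81 = 117.7 N down at 0.4 m → arm 0.4 m, τ = 117.7 × 0.4 = 47.08 N·m counterclockwise.
Weight: 17 × 9.81 = 166.8 N down at 3.6 m → arm 3.6 m, τ = 166.8 × 3.6 = 600.5 N·m counterclockwise.
Paint can: 6.4 × 9.81 = 62.78 N down at 4.31 m → arm 4.31 m, τ = 62.78 × 4.31 = 270.6 N·m counterclockwise.
Net load moment about support B = 1113 N·m counterclockwise.
Reaction R at support A is upward at 5.3 m, arm 5.3 m → moment R × 5.3 clockwise.
Balancing moments: R × 5.3 = 1113, giving R = 210 N.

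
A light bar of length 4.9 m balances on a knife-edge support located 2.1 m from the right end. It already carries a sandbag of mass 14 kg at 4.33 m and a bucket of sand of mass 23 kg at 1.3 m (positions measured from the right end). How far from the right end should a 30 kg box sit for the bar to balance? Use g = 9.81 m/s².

x ≈ 1.67 m from the right end

Sum moments about the knife-edge support (at 2.1 m from the right end) (the support reaction has zero arm there).
Sandbag: 14 × 9.81 = 137.3 N down at 4.33 m → arm 2.23 m, τ = 137.3 × 2.23 = 306.2 N·m counterclockwise.
Bucket of sand: 23 × 9.81 = 225.6 N down at 1.3 m → arm 0.8 m, τ = 225.6 × 0.8 = 180.5 N·m clockwise.
Net moment of existing loads = 125.7 N·m counterclockwise.
The box weighs 30 × 9.81 = 294.3 N and must supply an equal clockwise moment, so its lever arm about the knife-edge support is 125.7 / 294.3 = 0.427 m.
That puts it at 2.1 − 0.427 = 1.67 m from the right end.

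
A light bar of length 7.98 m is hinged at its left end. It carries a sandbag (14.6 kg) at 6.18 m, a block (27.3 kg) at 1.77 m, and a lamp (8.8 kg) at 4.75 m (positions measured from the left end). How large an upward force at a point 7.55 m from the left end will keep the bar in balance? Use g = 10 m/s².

Sum moments about the left end (the unknown pivot reaction has zero arm there).
Sandbag: 14.6 × 10 = 146 N down at 6.18 m → arm 6.18 m, τ = 146 × 6.18 = 902.3 N·m clockwise.
Block: 27.3 × 10 = 273 N down at 1.77 m → arm 1.77 m, τ = 273 × 1.77 = 483.2 N·m clockwise.
Lamp: 8.8 × 10 = 88 N down at 4.75 m → arm 4.75 m, τ = 88 × 4.75 = 418 N·m clockwise.
Net moment of the loads = 1804 N·m clockwise.
The upward force F acts at a point 7.55 m from the left end, arm 7.55 m, giving F × 7.55 counterclockwise.
Στ = 0 ⇒ F × 7.55 = 1804 ⇒ F = 1804 / 7.55 = 239 N.

F ≈ 239 N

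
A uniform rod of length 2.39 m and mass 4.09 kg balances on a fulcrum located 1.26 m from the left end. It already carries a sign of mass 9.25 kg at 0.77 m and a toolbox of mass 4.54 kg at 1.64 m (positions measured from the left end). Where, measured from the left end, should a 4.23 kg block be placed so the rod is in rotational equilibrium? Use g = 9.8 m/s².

About the fulcrum (at 1.26 m from the left end):
Beam weight: 4.09 × 9.8 = 40.08 N down at 1.195 m → arm 0.065 m, τ = 40.08 × 0.065 = 2.605 N·m counterclockwise.
Sign: 9.25 × 9.8 = 90.65 N down at 0.77 m → arm 0.49 m, τ = 90.65 × 0.49 = 44.42 N·m counterclockwise.
Toolbox: 4.54 × 9.8 = 44.49 N down at 1.64 m → arm 0.38 m, τ = 44.49 × 0.38 = 16.91 N·m clockwise.
Net moment of existing loads = 30.11 N·m counterclockwise.
The block weighs 4.23 × 9.8 = 41.45 N and must supply an equal clockwise moment, so its lever arm about the fulcrum is 30.11 / 41.45 = 0.726 m.
That puts it at 1.26 + 0.726 = 1.99 m from the left end.

x ≈ 1.99 m from the left end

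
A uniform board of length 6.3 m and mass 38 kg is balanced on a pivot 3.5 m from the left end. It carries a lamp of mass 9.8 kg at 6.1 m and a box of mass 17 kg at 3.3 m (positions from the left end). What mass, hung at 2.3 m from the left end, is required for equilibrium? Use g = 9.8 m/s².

m ≈ 7.32 kg

Taking torques about the pivot (at 3.5 m from the left end):
Beam weight: 38 × 9.8 = 372.4 N down at 3.15 m → arm 0.35 m, τ = 372.4 × 0.35 = 130.3 N·m counterclockwise.
Lamp: 9.8 × 9.8 = 96.04 N down at 6.1 m → arm 2.6 m, τ = 96.04 × 2.6 = 249.7 N·m clockwise.
Box: 17 × 9.8 = 166.6 N down at 3.3 m → arm 0.2 m, τ = 166.6 × 0.2 = 33.32 N·m counterclockwise.
Net moment of known loads = 86.08 N·m clockwise.
An unknown mass m at 2.3 m has arm 1.2 m; its moment is m·g·1.2 counterclockwise.
Στ = 0 ⇒ m × 9.8 × 1.2 = 86.08 ⇒ m = 86.08 / (9.8 × 1.2) = 7.32 kg.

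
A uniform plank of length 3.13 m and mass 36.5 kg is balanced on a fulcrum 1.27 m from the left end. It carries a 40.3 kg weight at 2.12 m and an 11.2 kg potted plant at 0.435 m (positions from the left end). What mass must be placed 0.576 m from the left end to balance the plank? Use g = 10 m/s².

About the fulcrum (at 1.27 m from the left end):
Beam weight: 36.5 × 10 = 365 N down at 1.565 m → arm 0.295 m, τ = 365 × 0.295 = 107.7 N·m clockwise.
Weight: 40.3 × 10 = 403 N down at 2.12 m → arm 0.85 m, τ = 403 × 0.85 = 342.6 N·m clockwise.
Potted plant: 11.2 × 10 = 112 N down at 0.435 m → arm 0.835 m, τ = 112 × 0.835 = 93.52 N·m counterclockwise.
Net moment of known loads = 356.8 N·m clockwise.
An unknown mass m at 0.576 m has arm 0.694 m; its moment is m·g·0.694 counterclockwise.
For rotational equilibrium, m × 10 × 0.694 = 356.8, so m = 356.8 / (10 × 0.694) = 51.4 kg.

m ≈ 51.4 kg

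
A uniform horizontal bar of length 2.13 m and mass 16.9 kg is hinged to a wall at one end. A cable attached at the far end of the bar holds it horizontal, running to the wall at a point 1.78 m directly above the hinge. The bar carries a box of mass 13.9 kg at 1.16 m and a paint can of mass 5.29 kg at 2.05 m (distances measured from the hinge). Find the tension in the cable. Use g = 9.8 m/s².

T ≈ 323 N

About the hinge:
Beam weight: 16.9 × 9.8 = 165.6 N down at 1.065 m → arm 1.065 m, τ = 165.6 × 1.065 = 176.4 N·m clockwise.
Box: 13.9 × 9.8 = 136.2 N down at 1.16 m → arm 1.16 m, τ = 136.2 × 1.16 = 158 N·m clockwise.
Paint can: 5.29 × 9.8 = 51.84 N down at 2.05 m → arm 2.05 m, τ = 51.84 × 2.05 = 106.3 N·m clockwise.
Total clockwise load moment = 440.7 N·m.
The cable tension T acts at 2.13 m; only its component perpendicular to the bar, T sinθ, produces torque. sinθ = h/√(h²+d²) = 1.78/√(1.78²+2.13²) = 0.6412.
Balancing moments: T × 2.13 × 0.6412 = 440.7, giving T = 440.7 / 1.366 = 323 N.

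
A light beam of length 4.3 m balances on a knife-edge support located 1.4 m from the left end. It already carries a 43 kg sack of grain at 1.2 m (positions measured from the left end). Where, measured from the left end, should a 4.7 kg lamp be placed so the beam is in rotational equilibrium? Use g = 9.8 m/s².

Sum moments about the knife-edge support (at 1.4 m from the left end) (the support reaction has zero arm there).
Sack of grain: 43 × 9.8 = 421.4 N down at 1.2 m → arm 0.2 m, τ = 421.4 × 0.2 = 84.28 N·m counterclockwise.
Net moment of existing loads = 84.28 N·m counterclockwise.
The lamp weighs 4.7 × 9.8 = 46.06 N and must supply an equal clockwise moment, so its lever arm about the knife-edge support is 84.28 / 46.06 = 1.83 m.
That puts it at 1.4 + 1.83 = 3.23 m from the left end.

x ≈ 3.23 m from the left end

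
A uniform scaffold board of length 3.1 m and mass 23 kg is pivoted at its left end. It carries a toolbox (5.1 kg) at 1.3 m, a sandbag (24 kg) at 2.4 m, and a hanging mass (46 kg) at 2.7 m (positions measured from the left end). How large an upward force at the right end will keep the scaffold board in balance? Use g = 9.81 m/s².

F ≈ 709 N

Take moments about the left end.
Beam weight: 23 × 9.81 = 225.6 N down at 1.55 m → arm 1.55 m, τ = 225.6 × 1.55 = 349.7 N·m clockwise.
Toolbox: 5.1 × 9.81 = 50.03 N down at 1.3 m → arm 1.3 m, τ = 50.03 × 1.3 = 65.04 N·m clockwise.
Sandbag: 24 × 9.81 = 235.4 N down at 2.4 m → arm 2.4 m, τ = 235.4 × 2.4 = 565 N·m clockwise.
Hanging mass: 46 × 9.81 = 451.3 N down at 2.7 m → arm 2.7 m, τ = 451.3 × 2.7 = 1219 N·m clockwise.
Net moment of the loads = 2199 N·m clockwise.
The upward force F acts at the right end, arm 3.1 m, giving F × 3.1 counterclockwise.
Setting net torque to zero: F × 3.1 = 2199 → F = 2199 / 3.1 = 709 N.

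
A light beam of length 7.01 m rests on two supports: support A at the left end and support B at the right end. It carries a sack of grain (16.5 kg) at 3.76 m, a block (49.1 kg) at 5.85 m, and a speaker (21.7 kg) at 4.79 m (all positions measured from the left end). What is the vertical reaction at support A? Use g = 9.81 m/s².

R_A ≈ 222 N

Sum moments about support B (its reaction then has zero moment arm).
Sack of grain: 16.5 × 9.81 = 161.9 N down at 3.76 m → arm 3.25 m, τ = 161.9 × 3.25 = 526.2 N·m counterclockwise.
Block: 49.1 × 9.81 = 481.7 N down at 5.85 m → arm 1.16 m, τ = 481.7 × 1.16 = 558.8 N·m counterclockwise.
Speaker: 21.7 × 9.81 = 212.9 N down at 4.79 m → arm 2.22 m, τ = 212.9 × 2.22 = 472.6 N·m counterclockwise.
Net load moment about support B = 1558 N·m counterclockwise.
Reaction R at support A is upward at 0 m, arm 7.01 m → moment R × 7.01 clockwise.
Balancing moments: R × 7.01 = 1558, giving R = 222 N.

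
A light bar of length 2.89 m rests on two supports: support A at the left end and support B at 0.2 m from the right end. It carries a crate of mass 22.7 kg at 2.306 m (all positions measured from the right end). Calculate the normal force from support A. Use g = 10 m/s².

Taking torques about support B:
Crate: 22.7 × 10 = 227 N down at 2.306 m → arm 2.106 m, τ = 227 × 2.106 = 478.1 N·m counterclockwise.
Net load moment about support B = 478.1 N·m counterclockwise.
Reaction R at support A is upward at 2.89 m, arm 2.69 m → moment R × 2.69 clockwise.
Balancing moments: R × 2.69 = 478.1, giving R = 178 N.

R_A ≈ 178 N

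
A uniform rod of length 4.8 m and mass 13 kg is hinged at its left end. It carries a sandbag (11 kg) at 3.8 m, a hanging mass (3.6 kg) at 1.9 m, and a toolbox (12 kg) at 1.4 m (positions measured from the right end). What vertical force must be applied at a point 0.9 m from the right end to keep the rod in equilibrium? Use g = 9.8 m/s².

F ≈ 235 N

About the left end:
Beam weight: 13 × 9.8 = 127.4 N down at 2.4 m → arm 2.4 m, τ = 127.4 × 2.4 = 305.8 N·m clockwise.
Sandbag: 11 × 9.8 = 107.8 N down at 3.8 m → arm 1 m, τ = 107.8 × 1 = 107.8 N·m clockwise.
Hanging mass: 3.6 × 9.8 = 35.28 N down at 1.9 m → arm 2.9 m, τ = 35.28 × 2.9 = 102.3 N·m clockwise.
Toolbox: 12 × 9.8 = 117.6 N down at 1.4 m → arm 3.4 m, τ = 117.6 × 3.4 = 399.8 N·m clockwise.
Net moment of the loads = 915.7 N·m clockwise.
The upward force F acts at a point 0.9 m from the right end, arm 3.9 m, giving F × 3.9 counterclockwise.
Setting net torque to zero: F × 3.9 = 915.7 → F = 915.7 / 3.9 = 235 N.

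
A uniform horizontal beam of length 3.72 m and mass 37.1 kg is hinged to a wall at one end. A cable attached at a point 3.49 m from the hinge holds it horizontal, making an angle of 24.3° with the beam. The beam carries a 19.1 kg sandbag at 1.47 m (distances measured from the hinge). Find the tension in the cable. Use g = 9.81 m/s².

Sum moments about the hinge (the unknown hinge reaction has zero arm there).
Beam weight: 37.1 × 9.81 = 364 N down at 1.86 m → arm 1.86 m, τ = 364 × 1.86 = 677 N·m clockwise.
Sandbag: 19.1 × 9.81 = 187.4 N down at 1.47 m → arm 1.47 m, τ = 187.4 × 1.47 = 275.5 N·m clockwise.
Total clockwise load moment = 952.5 N·m.
The cable tension T acts at 3.49 m; only its component perpendicular to the beam, T sinθ, produces torque. sin 24.3° = 0.4115.
Στ = 0 ⇒ T × 3.49 × 0.4115 = 952.5 ⇒ T = 952.5 / 1.436 = 663 N.

T ≈ 663 N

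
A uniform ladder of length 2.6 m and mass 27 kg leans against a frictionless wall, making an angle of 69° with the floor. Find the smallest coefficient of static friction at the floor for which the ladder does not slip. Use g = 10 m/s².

μ_min ≈ 0.192

About the foot of the ladder:
Ladder weight 27×10 = 270 N acts at 1.3 m along the ladder; its horizontal arm is 1.3·cos69° = 0.4659 m → τ = 125.8 N·m clockwise.
Wall normal N acts horizontally at the top; its moment arm is the height L sinθ = 2.6·sin69° = 2.427 m, counterclockwise.
For rotational equilibrium, N × 2.427 = 125.8, so N = 51.83 N.
ΣFx = 0 ⇒ f = N_wall = 51.83 N. ΣFy = 0 ⇒ N_floor = 270 N.
μ_min = f / N_floor = 51.83 / 270 = 0.192.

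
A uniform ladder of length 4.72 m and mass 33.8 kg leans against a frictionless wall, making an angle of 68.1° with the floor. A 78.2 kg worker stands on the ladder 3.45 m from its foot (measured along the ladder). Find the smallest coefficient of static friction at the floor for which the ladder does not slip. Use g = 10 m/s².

About the foot of the ladder:
Ladder weight 33.8×10 = 338 N acts at 2.36 m along the ladder; its horizontal arm is 2.36·cos68.1° = 0.8803 m → τ = 297.5 N·m clockwise.
Worker: 78.2×10 = 782 N at 3.45 m → arm 1.287 m → τ = 1006 N·m clockwise.
Wall normal N acts horizontally at the top; its moment arm is the height L sinθ = 4.72·sin68.1° = 4.379 m, counterclockwise.
Setting net torque to zero: N × 4.379 = 1304 → N = 297.8 N.
ΣFx = 0 ⇒ f = N_wall = 297.8 N. ΣFy = 0 ⇒ N_floor = 1120 N.
μ_min = f / N_floor = 297.8 / 1120 = 0.266.

μ_min ≈ 0.266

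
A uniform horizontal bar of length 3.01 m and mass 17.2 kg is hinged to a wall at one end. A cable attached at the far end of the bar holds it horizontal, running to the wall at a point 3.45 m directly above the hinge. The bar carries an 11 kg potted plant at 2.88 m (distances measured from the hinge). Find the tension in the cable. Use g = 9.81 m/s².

About the hinge:
Beam weight: 17.2 × 9.81 = 168.7 N down at 1.505 m → arm 1.505 m, τ = 168.7 × 1.505 = 253.9 N·m clockwise.
Potted plant: 11 × 9.81 = 107.9 N down at 2.88 m → arm 2.88 m, τ = 107.9 × 2.88 = 310.8 N·m clockwise.
Total clockwise load moment = 564.7 N·m.
The cable tension T acts at 3.01 m; only its component perpendicular to the bar, T sinθ, produces torque. sinθ = h/√(h²+d²) = 3.45/√(3.45²+3.01²) = 0.7535.
Setting net torque to zero: T × 3.01 × 0.7535 = 564.7 → T = 564.7 / 2.268 = 249 N.

T ≈ 249 N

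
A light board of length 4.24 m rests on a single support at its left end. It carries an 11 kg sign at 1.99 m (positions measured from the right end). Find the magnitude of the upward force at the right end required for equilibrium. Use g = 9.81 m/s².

F ≈ 57.3 N

Choose the left end as the axis so the unknown pivot reaction has zero arm there.
Sign: 11 × 9.81 = 107.9 N down at 1.99 m → arm 2.25 m, τ = 107.9 × 2.25 = 242.8 N·m clockwise.
Net moment of the loads = 242.8 N·m clockwise.
The upward force F acts at the right end, arm 4.24 m, giving F × 4.24 counterclockwise.
Balancing moments: F × 4.24 = 242.8, giving F = 242.8 / 4.24 = 57.3 N.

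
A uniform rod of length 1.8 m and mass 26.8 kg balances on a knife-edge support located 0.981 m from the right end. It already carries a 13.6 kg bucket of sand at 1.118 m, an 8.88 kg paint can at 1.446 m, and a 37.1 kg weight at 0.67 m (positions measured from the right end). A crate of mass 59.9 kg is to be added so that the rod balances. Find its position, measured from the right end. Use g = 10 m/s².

x ≈ 1.11 m from the right end

Take moments about the knife-edge support (at 0.981 m from the right end).
Beam weight: 26.8 × 10 = 268 N down at 0.9 m → arm 0.081 m, τ = 268 × 0.081 = 21.71 N·m clockwise.
Bucket of sand: 13.6 × 10 = 136 N down at 1.118 m → arm 0.137 m, τ = 136 × 0.137 = 18.63 N·m counterclockwise.
Paint can: 8.88 × 10 = 88.8 N down at 1.446 m → arm 0.465 m, τ = 88.8 × 0.465 = 41.29 N·m counterclockwise.
Weight: 37.1 × 10 = 371 N down at 0.67 m → arm 0.311 m, τ = 371 × 0.311 = 115.4 N·m clockwise.
Net moment of existing loads = 77.19 N·m clockwise.
The crate weighs 59.9 × 10 = 599 N and must supply an equal counterclockwise moment, so its lever arm about the knife-edge support is 77.19 / 599 = 0.129 m.
That puts it at 0.981 + 0.129 = 1.11 m from the right end.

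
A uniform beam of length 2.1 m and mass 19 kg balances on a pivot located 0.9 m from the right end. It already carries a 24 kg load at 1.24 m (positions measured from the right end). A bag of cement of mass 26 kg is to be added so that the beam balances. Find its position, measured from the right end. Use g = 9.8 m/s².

x ≈ 0.477 m from the right end

About the pivot (at 0.9 m from the right end):
Beam weight: 19 × 9.8 = 186.2 N down at 1.05 m → arm 0.15 m, τ = 186.2 × 0.15 = 27.93 N·m counterclockwise.
Load: 24 × 9.8 = 235.2 N down at 1.24 m → arm 0.34 m, τ = 235.2 × 0.34 = 79.97 N·m counterclockwise.
Net moment of existing loads = 107.9 N·m counterclockwise.
The bag of cement weighs 26 × 9.8 = 254.8 N and must supply an equal clockwise moment, so its lever arm about the pivot is 107.9 / 254.8 = 0.423 m.
That puts it at 0.9 − 0.423 = 0.477 m from the right end.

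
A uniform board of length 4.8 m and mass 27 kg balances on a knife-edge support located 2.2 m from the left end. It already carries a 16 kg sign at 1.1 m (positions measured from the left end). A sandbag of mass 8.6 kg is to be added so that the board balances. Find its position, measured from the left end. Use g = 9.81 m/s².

Taking torques about the knife-edge support (at 2.2 m from the left end):
Beam weight: 27 × 9.81 = 264.9 N down at 2.4 m → arm 0.2 m, τ = 264.9 × 0.2 = 52.98 N·m clockwise.
Sign: 16 × 9.81 = 157 N down at 1.1 m → arm 1.1 m, τ = 157 × 1.1 = 172.7 N·m counterclockwise.
Net moment of existing loads = 119.7 N·m counterclockwise.
The sandbag weighs 8.6 × 9.81 = 84.37 N and must supply an equal clockwise moment, so its lever arm about the knife-edge support is 119.7 / 84.37 = 1.42 m.
That puts it at 2.2 + 1.42 = 3.62 m from the left end.

x ≈ 3.62 m from the left end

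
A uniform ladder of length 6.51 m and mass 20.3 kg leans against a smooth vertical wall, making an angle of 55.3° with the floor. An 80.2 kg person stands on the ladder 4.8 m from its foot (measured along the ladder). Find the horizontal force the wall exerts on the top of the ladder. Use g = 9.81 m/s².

Choose the foot of the ladder as the axis so the floor normal and friction both act there and drop out.
Ladder weight 20.3×9.81 = 199.1 N acts at 3.255 m along the ladder; its horizontal arm is 3.255·cos55.3° = 1.853 m → τ = 368.9 N·m clockwise.
Person: 80.2×9.81 = 786.8 N at 4.8 m → arm 2.733 m → τ = 2150 N·m clockwise.
Wall normal N acts horizontally at the top; its moment arm is the height L sinθ = 6.51·sin55.3° = 5.352 m, counterclockwise.
Setting net torque to zero: N × 5.352 = 2519 → N = 471 N.

N_wall ≈ 471 N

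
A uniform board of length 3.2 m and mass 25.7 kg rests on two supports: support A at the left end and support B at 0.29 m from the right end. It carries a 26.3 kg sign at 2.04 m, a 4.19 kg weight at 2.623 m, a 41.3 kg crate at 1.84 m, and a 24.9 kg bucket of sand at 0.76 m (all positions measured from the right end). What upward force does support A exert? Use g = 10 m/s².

Take moments about support B.
Beam weight: 25.7 × 10 = 257 N down at 1.6 m → arm 1.31 m, τ = 257 × 1.31 = 336.7 N·m counterclockwise.
Sign: 26.3 × 10 = 263 N down at 2.04 m → arm 1.75 m, τ = 263 × 1.75 = 460.2 N·m counterclockwise.
Weight: 4.19 × 10 = 41.9 N down at 2.623 m → arm 2.333 m, τ = 41.9 × 2.333 = 97.75 N·m counterclockwise.
Crate: 41.3 × 10 = 413 N down at 1.84 m → arm 1.55 m, τ = 413 × 1.55 = 640.1 N·m counterclockwise.
Bucket of sand: 24.9 × 10 = 249 N down at 0.76 m → arm 0.47 m, τ = 249 × 0.47 = 117 N·m counterclockwise.
Net load moment about support B = 1652 N·m counterclockwise.
Reaction R at support A is upward at 3.2 m, arm 2.91 m → moment R × 2.91 clockwise.
For rotational equilibrium, R × 2.91 = 1652, so R = 568 N.

R_A ≈ 568 N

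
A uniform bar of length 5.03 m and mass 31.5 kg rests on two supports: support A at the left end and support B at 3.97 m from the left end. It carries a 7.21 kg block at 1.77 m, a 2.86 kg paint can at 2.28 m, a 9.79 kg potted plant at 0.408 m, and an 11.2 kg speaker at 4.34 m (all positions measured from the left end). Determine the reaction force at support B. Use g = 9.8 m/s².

R_B ≈ 373 N

Sum moments about support A (its reaction then has zero moment arm).
Beam weight: 31.5 × 9.8 = 308.7 N down at 2.515 m → arm 2.515 m, τ = 308.7 × 2.515 = 776.4 N·m clockwise.
Block: 7.21 × 9.8 = 70.66 N down at 1.77 m → arm 1.77 m, τ = 70.66 × 1.77 = 125.1 N·m clockwise.
Paint can: 2.86 × 9.8 = 28.03 N down at 2.28 m → arm 2.28 m, τ = 28.03 × 2.28 = 63.91 N·m clockwise.
Potted plant: 9.79 × 9.8 = 95.94 N down at 0.408 m → arm 0.408 m, τ = 95.94 × 0.408 = 39.14 N·m clockwise.
Speaker: 11.2 × 9.8 = 109.8 N down at 4.34 m → arm 4.34 m, τ = 109.8 × 4.34 = 476.5 N·m clockwise.
Net load moment about support A = 1481 N·m clockwise.
Reaction R at support B is upward at 3.97 m, arm 3.97 m → moment R × 3.97 counterclockwise.
Στ = 0 ⇒ R × 3.97 = 1481 ⇒ R = 373 N.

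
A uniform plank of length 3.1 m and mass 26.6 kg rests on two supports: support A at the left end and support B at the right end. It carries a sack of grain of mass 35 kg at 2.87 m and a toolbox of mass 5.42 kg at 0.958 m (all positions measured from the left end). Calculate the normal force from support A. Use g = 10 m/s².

R_A ≈ 196 N

Taking torques about support B:
Beam weight: 26.6 × 10 = 266 N down at 1.55 m → arm 1.55 m, τ = 266 × 1.55 = 412.3 N·m counterclockwise.
Sack of grain: 35 × 10 = 350 N down at 2.87 m → arm 0.23 m, τ = 350 × 0.23 = 80.5 N·m counterclockwise.
Toolbox: 5.42 × 10 = 54.2 N down at 0.958 m → arm 2.142 m, τ = 54.2 × 2.142 = 116.1 N·m counterclockwise.
Net load moment about support B = 608.9 N·m counterclockwise.
Reaction R at support A is upward at 0 m, arm 3.1 m → moment R × 3.1 clockwise.
Balancing moments: R × 3.1 = 608.9, giving R = 196 N.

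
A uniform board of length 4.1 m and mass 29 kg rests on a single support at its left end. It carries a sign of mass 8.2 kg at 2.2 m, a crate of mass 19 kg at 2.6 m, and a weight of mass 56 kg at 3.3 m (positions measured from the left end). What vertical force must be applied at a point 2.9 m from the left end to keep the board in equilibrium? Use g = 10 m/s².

Take moments about the left end.
Beam weight: 29 × 10 = 290 N down at 2.05 m → arm 2.05 m, τ = 290 × 2.05 = 594.5 N·m clockwise.
Sign: 8.2 × 10 = 82 N down at 2.2 m → arm 2.2 m, τ = 82 × 2.2 = 180.4 N·m clockwise.
Crate: 19 × 10 = 190 N down at 2.6 m → arm 2.6 m, τ = 190 × 2.6 = 494 N·m clockwise.
Weight: 56 × 10 = 560 N down at 3.3 m → arm 3.3 m, τ = 560 × 3.3 = 1848 N·m clockwise.
Net moment of the loads = 3117 N·m clockwise.
The upward force F acts at a point 2.9 m from the left end, arm 2.9 m, giving F × 2.9 counterclockwise.
Στ = 0 ⇒ F × 2.9 = 3117 ⇒ F = 3117 / 2.9 = 1070 N.

F ≈ 1070 N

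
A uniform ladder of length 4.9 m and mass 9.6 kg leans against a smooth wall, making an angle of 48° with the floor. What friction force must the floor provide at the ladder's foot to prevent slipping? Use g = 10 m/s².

Taking torques about the foot of the ladder:
Ladder weight 9.6×10 = 96 N acts at 2.45 m along the ladder; its horizontal arm is 2.45·cos48° = 1.639 m → τ = 157.3 N·m clockwise.
Wall normal N acts horizontally at the top; its moment arm is the height L sinθ = 4.9·sin48° = 3.641 m, counterclockwise.
For rotational equilibrium, N × 3.641 = 157.3, so N = 43.2 N.
ΣFx = 0: friction at the foot balances the wall's push, so f = N_wall = 43.2 N.

f ≈ 43.2 N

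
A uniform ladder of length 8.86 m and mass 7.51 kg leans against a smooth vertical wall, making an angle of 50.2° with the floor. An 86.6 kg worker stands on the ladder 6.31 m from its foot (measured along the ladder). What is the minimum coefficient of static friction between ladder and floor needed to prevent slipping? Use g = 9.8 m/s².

Taking torques about the foot of the ladder:
Ladder weight 7.51×9.8 = 73.6 N acts at 4.43 m along the ladder; its horizontal arm is 4.43·cos50.2° = 2.836 m → τ = 208.7 N·m clockwise.
Worker: 86.6×9.8 = 848.7 N at 6.31 m → arm 4.039 m → τ = 3428 N·m clockwise.
Wall normal N acts horizontally at the top; its moment arm is the height L sinθ = 8.86·sin50.2° = 6.807 m, counterclockwise.
For rotational equilibrium, N × 6.807 = 3637, so N = 534.3 N.
ΣFx = 0 ⇒ f = N_wall = 534.3 N. ΣFy = 0 ⇒ N_floor = 922.3 N.
μ_min = f / N_floor = 534.3 / 922.3 = 0.579.

μ_min ≈ 0.579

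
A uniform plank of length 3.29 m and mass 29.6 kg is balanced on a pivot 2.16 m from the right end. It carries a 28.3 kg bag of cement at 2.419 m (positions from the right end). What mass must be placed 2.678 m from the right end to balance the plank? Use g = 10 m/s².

Sum moments about the pivot (at 2.16 m from the right end) (the support reaction has zero arm there).
Beam weight: 29.6 × 10 = 296 N down at 1.645 m → arm 0.515 m, τ = 296 × 0.515 = 152.4 N·m clockwise.
Bag of cement: 28.3 × 10 = 283 N down at 2.419 m → arm 0.259 m, τ = 283 × 0.259 = 73.3 N·m counterclockwise.
Net moment of known loads = 79.1 N·m clockwise.
An unknown mass m at 2.678 m has arm 0.518 m; its moment is m·g·0.518 counterclockwise.
For rotational equilibrium, m × 10 × 0.518 = 79.1, so m = 79.1 / (10 × 0.518) = 15.3 kg.

m ≈ 15.3 kg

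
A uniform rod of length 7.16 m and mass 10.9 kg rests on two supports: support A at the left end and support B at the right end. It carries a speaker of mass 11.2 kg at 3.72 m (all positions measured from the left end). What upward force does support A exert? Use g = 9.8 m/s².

Taking torques about support B:
Beam weight: 10.9 × 9.8 = 106.8 N down at 3.58 m → arm 3.58 m, τ = 106.8 × 3.58 = 382.3 N·m counterclockwise.
Speaker: 11.2 × 9.8 = 109.8 N down at 3.72 m → arm 3.44 m, τ = 109.8 × 3.44 = 377.7 N·m counterclockwise.
Net load moment about support B = 760 N·m counterclockwise.
Reaction R at support A is upward at 0 m, arm 7.16 m → moment R × 7.16 clockwise.
For rotational equilibrium, R × 7.16 = 760, so R = 106 N.

R_A ≈ 106 N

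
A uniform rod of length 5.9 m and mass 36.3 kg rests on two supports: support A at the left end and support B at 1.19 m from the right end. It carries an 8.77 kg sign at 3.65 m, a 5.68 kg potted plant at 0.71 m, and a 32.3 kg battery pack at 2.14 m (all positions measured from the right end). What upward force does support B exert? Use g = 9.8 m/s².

Choose support A as the axis so its reaction then has zero moment arm.
Beam weight: 36.3 × 9.8 = 355.7 N down at 2.95 m → arm 2.95 m, τ = 355.7 × 2.95 = 1049 N·m clockwise.
Sign: 8.77 × 9.8 = 85.95 N down at 3.65 m → arm 2.25 m, τ = 85.95 × 2.25 = 193.4 N·m clockwise.
Potted plant: 5.68 × 9.8 = 55.66 N down at 0.71 m → arm 5.19 m, τ = 55.66 × 5.19 = 288.9 N·m clockwise.
Battery pack: 32.3 × 9.8 = 316.5 N down at 2.14 m → arm 3.76 m, τ = 316.5 × 3.76 = 1190 N·m clockwise.
Net load moment about support A = 2721 N·m clockwise.
Reaction R at support B is upward at 1.19 m, arm 4.71 m → moment R × 4.71 counterclockwise.
Setting net torque to zero: R × 4.71 = 2721 → R = 578 N.

R_B ≈ 578 N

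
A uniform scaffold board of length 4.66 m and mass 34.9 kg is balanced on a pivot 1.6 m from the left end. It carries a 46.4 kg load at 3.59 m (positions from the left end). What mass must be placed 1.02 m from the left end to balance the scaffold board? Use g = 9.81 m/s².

m ≈ 203 kg

About the pivot (at 1.6 m from the left end):
Beam weight: 34.9 × 9.81 = 342.4 N down at 2.33 m → arm 0.73 m, τ = 342.4 × 0.73 = 250 N·m clockwise.
Load: 46.4 × 9.81 = 455.2 N down at 3.59 m → arm 1.99 m, τ = 455.2 × 1.99 = 905.8 N·m clockwise.
Net moment of known loads = 1156 N·m clockwise.
An unknown mass m at 1.02 m has arm 0.58 m; its moment is m·g·0.58 counterclockwise.
For rotational equilibrium, m × 9.81 × 0.58 = 1156, so m = 1156 / (9.81 × 0.58) = 203 kg.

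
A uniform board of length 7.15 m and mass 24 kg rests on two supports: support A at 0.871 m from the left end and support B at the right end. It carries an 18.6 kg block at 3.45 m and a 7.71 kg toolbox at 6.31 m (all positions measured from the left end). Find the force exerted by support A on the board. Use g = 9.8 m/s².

Taking torques about support B:
Beam weight: 24 × 9.8 = 235.2 N down at 3.575 m → arm 3.575 m, τ = 235.2 × 3.575 = 840.8 N·m counterclockwise.
Block: 18.6 × 9.8 = 182.3 N down at 3.45 m → arm 3.7 m, τ = 182.3 × 3.7 = 674.5 N·m counterclockwise.
Toolbox: 7.71 × 9.8 = 75.56 N down at 6.31 m → arm 0.84 m, τ = 75.56 × 0.84 = 63.47 N·m counterclockwise.
Net load moment about support B = 1579 N·m counterclockwise.
Reaction R at support A is upward at 0.871 m, arm 6.279 m → moment R × 6.279 clockwise.
Στ = 0 ⇒ R × 6.279 = 1579 ⇒ R = 251 N.

R_A ≈ 251 N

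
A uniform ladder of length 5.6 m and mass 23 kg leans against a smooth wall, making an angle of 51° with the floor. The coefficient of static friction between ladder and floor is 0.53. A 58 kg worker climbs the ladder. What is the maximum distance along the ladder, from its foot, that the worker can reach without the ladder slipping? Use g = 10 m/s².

Choose the foot of the ladder as the axis so the floor normal and friction both act there and drop out.
Ladder weight 23×10 = 230 N acts at 2.8 m along the ladder; its horizontal arm is 2.8·cos51° = 1.762 m → τ = 405.3 N·m clockwise.
Worker weight 58×10 = 580 N at distance d → arm d·cos51° → τ = 580·d·0.6293 clockwise.
Wall normal N at the top has arm L sinθ = 4.352 m counterclockwise, so Στ = 0 gives N·4.352 = 405.3 + 365·d.
ΣFy = 0 ⇒ N_floor = 810 N, so the maximum friction is μ_s·N_floor = 0.53×810 = 429.3 N. ΣFx = 0 ⇒ N_wall = f, so at the slipping point N = 429.3 N.
Substituting: 429.3×4.352 = 405.3 + 365·d ⇒ d = (1868 − 405.3) / 365 = 4.01 m.

d ≈ 4.01 m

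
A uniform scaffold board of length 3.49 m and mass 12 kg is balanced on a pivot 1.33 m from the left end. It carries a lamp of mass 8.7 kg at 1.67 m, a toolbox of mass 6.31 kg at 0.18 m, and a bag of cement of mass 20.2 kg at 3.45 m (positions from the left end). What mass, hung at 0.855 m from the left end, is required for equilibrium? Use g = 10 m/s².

m ≈ 91.6 kg

Sum moments about the pivot (at 1.33 m from the left end) (the support reaction has zero arm there).
Beam weight: 12 × 10 = 120 N down at 1.745 m → arm 0.415 m, τ = 120 × 0.415 = 49.8 N·m clockwise.
Lamp: 8.7 × 10 = 87 N down at 1.67 m → arm 0.34 m, τ = 87 × 0.34 = 29.58 N·m clockwise.
Toolbox: 6.31 × 10 = 63.1 N down at 0.18 m → arm 1.15 m, τ = 63.1 × 1.15 = 72.56 N·m counterclockwise.
Bag of cement: 20.2 × 10 = 202 N down at 3.45 m → arm 2.12 m, τ = 202 × 2.12 = 428.2 N·m clockwise.
Net moment of known loads = 435 N·m clockwise.
An unknown mass m at 0.855 m has arm 0.475 m; its moment is m·g·0.475 counterclockwise.
Balancing moments: m × 10 × 0.475 = 435, giving m = 435 / (10 × 0.475) = 91.6 kg.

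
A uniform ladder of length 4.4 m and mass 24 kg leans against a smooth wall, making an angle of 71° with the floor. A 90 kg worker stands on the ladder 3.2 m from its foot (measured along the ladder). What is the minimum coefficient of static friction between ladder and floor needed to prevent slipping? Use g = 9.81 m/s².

Take moments about the foot of the ladder.
Ladder weight 24×9.81 = 235.4 N acts at 2.2 m along the ladder; its horizontal arm is 2.2·cos71° = 0.7162 m → τ = 168.6 N·m clockwise.
Worker: 90×9.81 = 882.9 N at 3.2 m → arm 1.042 m → τ = 920 N·m clockwise.
Wall normal N acts horizontally at the top; its moment arm is the height L sinθ = 4.4·sin71° = 4.16 m, counterclockwise.
Balancing moments: N × 4.16 = 1089, giving N = 261.8 N.
ΣFx = 0 ⇒ f = N_wall = 261.8 N. ΣFy = 0 ⇒ N_floor = 1118 N.
μ_min = f / N_floor = 261.8 / 1118 = 0.234.

μ_min ≈ 0.234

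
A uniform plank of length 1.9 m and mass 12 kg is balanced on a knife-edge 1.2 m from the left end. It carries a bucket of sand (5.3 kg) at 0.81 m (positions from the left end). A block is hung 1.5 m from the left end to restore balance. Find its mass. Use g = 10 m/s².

Choose the knife-edge (at 1.2 m from the left end) as the axis so the support reaction has zero arm there.
Beam weight: 12 × 10 = 120 N down at 0.95 m → arm 0.25 m, τ = 120 × 0.25 = 30 N·m counterclockwise.
Bucket of sand: 5.3 × 10 = 53 N down at 0.81 m → arm 0.39 m, τ = 53 × 0.39 = 20.67 N·m counterclockwise.
Net moment of known loads = 50.67 N·m counterclockwise.
An unknown mass m at 1.5 m has arm 0.3 m; its moment is m·g·0.3 clockwise.
For rotational equilibrium, m × 10 × 0.3 = 50.67, so m = 50.67 / (10 × 0.3) = 16.9 kg.

m ≈ 16.9 kg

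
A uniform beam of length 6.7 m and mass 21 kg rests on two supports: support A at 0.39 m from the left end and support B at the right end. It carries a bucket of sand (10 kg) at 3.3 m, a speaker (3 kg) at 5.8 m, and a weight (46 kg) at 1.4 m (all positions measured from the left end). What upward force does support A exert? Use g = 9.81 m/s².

Choose support B as the axis so its reaction then has zero moment arm.
Beam weight: 21 × 9.81 = 206 N down at 3.35 m → arm 3.35 m, τ = 206 × 3.35 = 690.1 N·m counterclockwise.
Bucket of sand: 10 × 9.81 = 98.1 N down at 3.3 m → arm 3.4 m, τ = 98.1 × 3.4 = 333.5 N·m counterclockwise.
Speaker: 3 × 9.81 = 29.43 N down at 5.8 m → arm 0.9 m, τ = 29.43 × 0.9 = 26.49 N·m counterclockwise.
Weight: 46 × 9.81 = 451.3 N down at 1.4 m → arm 5.3 m, τ = 451.3 × 5.3 = 2392 N·m counterclockwise.
Net load moment about support B = 3442 N·m counterclockwise.
Reaction R at support A is upward at 0.39 m, arm 6.31 m → moment R × 6.31 clockwise.
Balancing moments: R × 6.31 = 3442, giving R = 545 N.

R_A ≈ 545 N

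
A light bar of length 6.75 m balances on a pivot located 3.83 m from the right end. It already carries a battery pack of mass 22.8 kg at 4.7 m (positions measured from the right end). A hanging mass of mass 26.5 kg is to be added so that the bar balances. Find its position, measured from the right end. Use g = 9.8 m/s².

x ≈ 3.08 m from the right end

About the pivot (at 3.83 m from the right end):
Battery pack: 22.8 × 9.8 = 223.4 N down at 4.7 m → arm 0.87 m, τ = 223.4 × 0.87 = 194.4 N·m counterclockwise.
Net moment of existing loads = 194.4 N·m counterclockwise.
The hanging mass weighs 26.5 × 9.8 = 259.7 N and must supply an equal clockwise moment, so its lever arm about the pivot is 194.4 / 259.7 = 0.749 m.
That puts it at 3.83 − 0.749 = 3.08 m from the right end.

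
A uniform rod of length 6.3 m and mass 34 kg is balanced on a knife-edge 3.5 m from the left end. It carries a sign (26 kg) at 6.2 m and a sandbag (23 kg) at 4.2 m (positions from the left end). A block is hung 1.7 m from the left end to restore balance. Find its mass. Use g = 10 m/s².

m ≈ 41.3 kg

Sum moments about the knife-edge (at 3.5 m from the left end) (the support reaction has zero arm there).
Beam weight: 34 × 10 = 340 N down at 3.15 m → arm 0.35 m, τ = 340 × 0.35 = 119 N·m counterclockwise.
Sign: 26 × 10 = 260 N down at 6.2 m → arm 2.7 m, τ = 260 × 2.7 = 702 N·m clockwise.
Sandbag: 23 × 10 = 230 N down at 4.2 m → arm 0.7 m, τ = 230 × 0.7 = 161 N·m clockwise.
Net moment of known loads = 744 N·m clockwise.
An unknown mass m at 1.7 m has arm 1.8 m; its moment is m·g·1.8 counterclockwise.
For rotational equilibrium, m × 10 × 1.8 = 744, so m = 744 / (10 × 1.8) = 41.3 kg.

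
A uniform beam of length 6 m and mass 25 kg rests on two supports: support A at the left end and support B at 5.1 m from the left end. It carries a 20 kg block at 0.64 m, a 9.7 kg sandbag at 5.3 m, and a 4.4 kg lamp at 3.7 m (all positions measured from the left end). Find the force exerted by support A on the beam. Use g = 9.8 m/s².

Sum moments about support B (its reaction then has zero moment arm).
Beam weight: 25 × 9.8 = 245 N down at 3 m → arm 2.1 m, τ = 245 × 2.1 = 514.5 N·m counterclockwise.
Block: 20 × 9.8 = 196 N down at 0.64 m → arm 4.46 m, τ = 196 × 4.46 = 874.2 N·m counterclockwise.
Sandbag: 9.7 × 9.8 = 95.06 N down at 5.3 m → arm 0.2 m, τ = 95.06 × 0.2 = 19.01 N·m clockwise.
Lamp: 4.4 × 9.8 = 43.12 N down at 3.7 m → arm 1.4 m, τ = 43.12 × 1.4 = 60.37 N·m counterclockwise.
Net load moment about support B = 1430 N·m counterclockwise.
Reaction R at support A is upward at 0 m, arm 5.1 m → moment R × 5.1 clockwise.
Στ = 0 ⇒ R × 5.1 = 1430 ⇒ R = 280 N.

R_A ≈ 280 N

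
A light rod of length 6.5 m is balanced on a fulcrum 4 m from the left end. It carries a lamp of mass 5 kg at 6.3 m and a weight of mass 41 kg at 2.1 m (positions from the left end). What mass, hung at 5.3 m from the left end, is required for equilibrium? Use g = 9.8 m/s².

m ≈ 51.1 kg

Sum moments about the fulcrum (at 4 m from the left end) (the support reaction has zero arm there).
Lamp: 5 × 9.8 = 49 N down at 6.3 m → arm 2.3 m, τ = 49 × 2.3 = 112.7 N·m clockwise.
Weight: 41 × 9.8 = 401.8 N down at 2.1 m → arm 1.9 m, τ = 401.8 × 1.9 = 763.4 N·m counterclockwise.
Net moment of known loads = 650.7 N·m counterclockwise.
An unknown mass m at 5.3 m has arm 1.3 m; its moment is m·g·1.3 clockwise.
Setting net torque to zero: m × 9.8 × 1.3 = 650.7 → m = 650.7 / (9.8 × 1.3) = 51.1 kg.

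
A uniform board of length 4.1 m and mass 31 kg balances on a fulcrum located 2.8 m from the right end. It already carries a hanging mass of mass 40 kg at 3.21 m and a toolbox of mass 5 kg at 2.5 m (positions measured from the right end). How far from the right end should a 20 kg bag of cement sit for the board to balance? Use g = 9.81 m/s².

About the fulcrum (at 2.8 m from the right end):
Beam weight: 31 × 9.81 = 304.1 N down at 2.05 m → arm 0.75 m, τ = 304.1 × 0.75 = 228.1 N·m clockwise.
Hanging mass: 40 × 9.81 = 392.4 N down at 3.21 m → arm 0.41 m, τ = 392.4 × 0.41 = 160.9 N·m counterclockwise.
Toolbox: 5 × 9.81 = 49.05 N down at 2.5 m → arm 0.3 m, τ = 49.05 × 0.3 = 14.71 N·m clockwise.
Net moment of existing loads = 81.91 N·m clockwise.
The bag of cement weighs 20 × 9.81 = 196.2 N and must supply an equal counterclockwise moment, so its lever arm about the fulcrum is 81.91 / 196.2 = 0.417 m.
That puts it at 2.8 + 0.417 = 3.22 m from the right end.

x ≈ 3.22 m from the right end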